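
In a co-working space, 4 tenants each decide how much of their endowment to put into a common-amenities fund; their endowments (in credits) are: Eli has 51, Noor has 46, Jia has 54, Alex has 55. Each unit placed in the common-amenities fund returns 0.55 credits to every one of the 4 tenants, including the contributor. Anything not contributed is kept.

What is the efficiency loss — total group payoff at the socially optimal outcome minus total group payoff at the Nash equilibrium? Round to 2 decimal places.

247.20 credits

The private return per contributed unit is 0.55 < 1 for everyone, so the Nash equilibrium is zero contribution and the group total is Σ E_j = 51 + 46 + 54 + 55 = 206.
Each contributed unit returns 2.200 to the group, so the social optimum is full contribution by everyone: group total = 2.200 × 206 = 453.20.
Efficiency loss = (2.200 − 1) × 206 = 247.20.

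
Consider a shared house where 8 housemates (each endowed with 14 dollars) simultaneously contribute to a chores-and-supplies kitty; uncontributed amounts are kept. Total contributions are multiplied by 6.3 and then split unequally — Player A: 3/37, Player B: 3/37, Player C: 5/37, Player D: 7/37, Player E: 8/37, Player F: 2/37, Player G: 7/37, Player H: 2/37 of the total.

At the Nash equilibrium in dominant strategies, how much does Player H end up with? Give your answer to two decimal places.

28.30 dollars

A player with share s gets back 6.3·s per unit contributed, so full contribution is dominant for anyone with s > 1/6.3 = 0.1587 and zero contribution is dominant for anyone below.
The shares above 0.1587 belong to Player D, Player E and Player G, contributing 14 each; the remaining 5 contribute 0. Total contributed: 42.
Player H keeps 14 and receives 6.3 × 42 × 2/37 = 14.30 from the chores-and-supplies kitty, for a payoff of 28.30.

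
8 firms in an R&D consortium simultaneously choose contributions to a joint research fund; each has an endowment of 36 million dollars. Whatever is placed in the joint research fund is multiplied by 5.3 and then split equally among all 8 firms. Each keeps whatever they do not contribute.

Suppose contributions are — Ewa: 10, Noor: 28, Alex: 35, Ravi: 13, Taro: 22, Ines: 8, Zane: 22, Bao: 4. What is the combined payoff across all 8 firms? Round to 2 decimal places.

898.60 million dollars

Total contributed: 10 + 28 + 35 + 13 + 22 + 8 + 22 + 4 = 142; total kept: 8 × 36 − 142 = 146.
The joint research fund pays out 5.3 × 142 = 752.60 in aggregate.
Group total = 146 + 752.60 = 898.60.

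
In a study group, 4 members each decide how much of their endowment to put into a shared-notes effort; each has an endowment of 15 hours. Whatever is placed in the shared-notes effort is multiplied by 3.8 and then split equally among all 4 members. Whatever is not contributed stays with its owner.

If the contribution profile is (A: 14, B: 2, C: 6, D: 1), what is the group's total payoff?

Total contributed: 14 + 2 + 6 + 1 = 23; total kept: 4 × 15 − 23 = 37.
The shared-notes effort pays out 3.8 × 23 = 87.40 in aggregate.
Group total = 37 + 87.40 = 124.40.

124.40 hours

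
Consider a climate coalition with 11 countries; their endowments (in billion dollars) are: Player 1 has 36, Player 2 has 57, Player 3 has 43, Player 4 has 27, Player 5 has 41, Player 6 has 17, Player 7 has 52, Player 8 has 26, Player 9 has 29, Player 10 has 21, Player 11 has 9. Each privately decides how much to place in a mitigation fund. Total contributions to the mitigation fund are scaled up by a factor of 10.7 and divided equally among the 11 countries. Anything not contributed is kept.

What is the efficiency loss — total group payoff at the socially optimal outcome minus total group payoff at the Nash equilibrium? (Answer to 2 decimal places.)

3472.60 billion dollars

The private return per contributed unit is 10.7/11 = 0.9727 < 1 for every player regardless of endowment, so the Nash equilibrium is zero contribution and the group total is Σ E_j = 36 + 57 + 43 + 27 + 41 + 17 + 52 + 26 + 29 + 21 + 9 = 358.
Each contributed unit returns 10.700 to the group, so the social optimum is full contribution by everyone: group total = 10.700 × 358 = 3830.60.
Efficiency loss = (10.700 − 1) × 358 = 3472.60.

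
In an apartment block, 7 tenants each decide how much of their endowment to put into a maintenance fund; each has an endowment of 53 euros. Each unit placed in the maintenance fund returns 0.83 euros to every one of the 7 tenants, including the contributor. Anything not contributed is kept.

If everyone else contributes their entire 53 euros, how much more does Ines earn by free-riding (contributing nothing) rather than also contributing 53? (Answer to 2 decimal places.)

9.01 euros

Switching from a contribution of 53 to 0 lets Ines keep an extra 53 euros, but lowers the maintenance fund by 53, which costs Ines their own share of that drop: 0.83 × 53 = 43.99.
Net gain = 53 − 43.99 = 9.01. The private return per contributed unit (0.83) is below 1, so free-riding is indeed the best response regardless of what the others do.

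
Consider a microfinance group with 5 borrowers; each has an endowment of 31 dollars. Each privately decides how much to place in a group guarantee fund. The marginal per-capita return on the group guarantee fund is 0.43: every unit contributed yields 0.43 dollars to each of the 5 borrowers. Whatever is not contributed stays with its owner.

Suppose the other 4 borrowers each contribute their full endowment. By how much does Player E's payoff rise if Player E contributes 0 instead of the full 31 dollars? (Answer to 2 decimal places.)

Switching from a contribution of 31 to 0 lets Player E keep an extra 31 dollars, but lowers the group guarantee fund by 31, which costs Player E their own share of that drop: 0.43 × 31 = 13.33.
Net gain = 31 − 13.33 = 17.67. The private return per contributed unit (0.43) is below 1, so free-riding is indeed the best response regardless of what the others do.

17.67 dollars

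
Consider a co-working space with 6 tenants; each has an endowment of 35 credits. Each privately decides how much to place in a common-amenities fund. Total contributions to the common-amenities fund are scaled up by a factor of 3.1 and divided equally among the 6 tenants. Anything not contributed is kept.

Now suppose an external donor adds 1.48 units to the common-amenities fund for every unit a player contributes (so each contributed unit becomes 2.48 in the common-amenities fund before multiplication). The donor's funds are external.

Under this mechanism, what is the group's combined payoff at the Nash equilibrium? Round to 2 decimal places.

Under the mechanism each unit contributed yields 3.1 × 2.48 / 6 = 1.2813 back to its contributor per unit of net cost, which exceeds 1, making full contribution the dominant choice for everyone.
So the Nash equilibrium is full contribution by all 6; the group earns 3.1 × 2.48 × 210 = 1614.48.

1614.48 credits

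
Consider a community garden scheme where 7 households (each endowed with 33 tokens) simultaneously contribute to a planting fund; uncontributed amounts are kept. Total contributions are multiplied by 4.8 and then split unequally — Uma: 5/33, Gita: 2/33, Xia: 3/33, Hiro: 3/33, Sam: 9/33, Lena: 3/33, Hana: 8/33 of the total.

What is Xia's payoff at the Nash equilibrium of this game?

61.80 tokens

Each unit j contributes comes back to j as 4.8 × (j's share), so j prefers to contribute only if that share exceeds 1/4.8 = 0.2083; otherwise keeping the unit dominates.
Sam and Hana clear that bar, contributing 33 each; the remaining 5 contribute 0. Total contributed: 66.
Xia keeps 33 and receives 4.8 × 66 × 3/33 = 28.80 from the planting fund, for a payoff of 61.80.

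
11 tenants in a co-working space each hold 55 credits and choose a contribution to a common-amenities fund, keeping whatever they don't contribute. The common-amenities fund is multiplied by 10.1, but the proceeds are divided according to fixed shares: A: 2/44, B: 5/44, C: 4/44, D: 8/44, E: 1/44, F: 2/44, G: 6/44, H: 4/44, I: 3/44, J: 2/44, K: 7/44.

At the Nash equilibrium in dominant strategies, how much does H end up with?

257.00 credits

Player j's private return per contributed unit is 10.1 × (j's share). Contributing is weakly dominant for j when that share is at least 1/10.1 = 0.0990, and contributing 0 is dominant otherwise.
The shares above 0.0990 belong to B, D, G and K, contributing 55 each; the remaining 7 contribute 0. Total contributed: 220.
H keeps 55 and receives 10.1 × 220 × 4/44 = 202.00 from the common-amenities fund, for a payoff of 257.00.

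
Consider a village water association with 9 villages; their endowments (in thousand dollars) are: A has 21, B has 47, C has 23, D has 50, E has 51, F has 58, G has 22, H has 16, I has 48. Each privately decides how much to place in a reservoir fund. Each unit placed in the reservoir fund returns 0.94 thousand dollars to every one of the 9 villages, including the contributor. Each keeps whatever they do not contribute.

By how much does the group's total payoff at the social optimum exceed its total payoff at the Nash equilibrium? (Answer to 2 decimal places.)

The private return per contributed unit is 0.94 < 1 for everyone, so the Nash equilibrium is zero contribution and the group total is Σ E_j = 21 + 47 + 23 + 50 + 51 + 58 + 22 + 16 + 48 = 336.
Each contributed unit returns 8.460 to the group, so the social optimum is full contribution by everyone: group total = 8.460 × 336 = 2842.56.
Efficiency loss = (8.460 − 1) × 336 = 2506.56.

2506.56 thousand dollars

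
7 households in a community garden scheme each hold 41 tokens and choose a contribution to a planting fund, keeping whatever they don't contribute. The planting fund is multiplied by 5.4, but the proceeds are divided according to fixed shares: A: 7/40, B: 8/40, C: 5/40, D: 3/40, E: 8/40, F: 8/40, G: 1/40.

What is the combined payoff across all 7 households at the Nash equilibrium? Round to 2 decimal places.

Each unit j contributes comes back to j as 5.4 × (j's share), so j prefers to contribute only if that share exceeds 1/5.4 = 0.1852; otherwise keeping the unit dominates.
B, E and F are above the threshold, contributing 41 each; the remaining 4 contribute 0. Total contributed: 123.
The planting fund pays out 5.4 × 123 = 664.20 in total (split across the unequal shares, but the aggregate is all that matters for the group sum).
The 4 free-riders keep 41 each, adding 164. Group total = 164 + 664.20 = 828.20.

828.20 tokens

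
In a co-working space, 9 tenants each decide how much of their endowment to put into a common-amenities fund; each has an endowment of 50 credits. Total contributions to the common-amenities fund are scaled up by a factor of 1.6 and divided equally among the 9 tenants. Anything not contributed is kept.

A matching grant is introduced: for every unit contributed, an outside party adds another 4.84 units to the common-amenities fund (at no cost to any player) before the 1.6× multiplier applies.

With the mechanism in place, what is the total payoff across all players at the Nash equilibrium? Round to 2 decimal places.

4204.80 credits

With the mechanism, a contributed unit returns 1.6 × 5.84 / 9 = 1.0382 per unit of net cost to the contributor — now above 1 — so contributing fully is weakly dominant for every player.
So the Nash equilibrium is full contribution by all 9; the group earns 1.6 × 5.84 × 450 = 4204.80.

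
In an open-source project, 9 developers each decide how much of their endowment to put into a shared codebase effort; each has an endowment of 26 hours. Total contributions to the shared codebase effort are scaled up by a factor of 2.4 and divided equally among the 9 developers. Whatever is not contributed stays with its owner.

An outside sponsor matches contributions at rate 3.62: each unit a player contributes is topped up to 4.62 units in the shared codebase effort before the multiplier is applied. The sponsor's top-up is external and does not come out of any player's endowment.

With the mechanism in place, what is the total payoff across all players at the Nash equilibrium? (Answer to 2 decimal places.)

2594.59 hours

The effective private return per unit is now 2.4 × 4.62 / 9 = 1.2320 > 1, so every player's dominant strategy flips to full contribution.
So the Nash equilibrium is full contribution by all 9; the group earns 2.4 × 4.62 × 234 = 2594.59.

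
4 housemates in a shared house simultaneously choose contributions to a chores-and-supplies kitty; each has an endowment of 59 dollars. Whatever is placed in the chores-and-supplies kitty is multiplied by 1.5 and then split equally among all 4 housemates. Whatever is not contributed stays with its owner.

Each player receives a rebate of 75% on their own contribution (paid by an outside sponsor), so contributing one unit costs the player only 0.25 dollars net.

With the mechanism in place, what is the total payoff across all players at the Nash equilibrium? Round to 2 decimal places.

531.00 dollars

With the mechanism, a contributed unit returns (1.5/4) / 0.25 = 1.5000 per unit of net cost to the contributor — now above 1 — so contributing fully is weakly dominant for every player.
So the Nash equilibrium is full contribution by all 4; the group earns 4 × (59 × 0.75 + 1.5 × 59) = 531.00.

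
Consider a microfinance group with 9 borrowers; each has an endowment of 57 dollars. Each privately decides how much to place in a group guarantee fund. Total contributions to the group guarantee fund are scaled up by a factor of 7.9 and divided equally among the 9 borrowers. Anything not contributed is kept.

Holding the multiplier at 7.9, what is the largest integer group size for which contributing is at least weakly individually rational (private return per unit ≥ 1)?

Private return per unit is 7.9/(group size), which is ≥ 1 whenever the group size is ≤ 7.9.
The largest such integer is 7.

7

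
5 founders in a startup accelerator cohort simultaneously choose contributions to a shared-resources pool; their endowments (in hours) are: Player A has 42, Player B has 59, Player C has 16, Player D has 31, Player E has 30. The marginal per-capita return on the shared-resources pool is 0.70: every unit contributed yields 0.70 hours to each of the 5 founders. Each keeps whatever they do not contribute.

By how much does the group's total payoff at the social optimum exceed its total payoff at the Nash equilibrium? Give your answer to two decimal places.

445.00 hours

The private return per contributed unit is 0.70 < 1 for everyone, so the Nash equilibrium is zero contribution and the group total is Σ E_j = 42 + 59 + 16 + 31 + 30 = 178.
Each contributed unit returns 3.500 to the group, so the social optimum is full contribution by everyone: group total = 3.500 × 178 = 623.00.
Efficiency loss = (3.500 − 1) × 178 = 445.00.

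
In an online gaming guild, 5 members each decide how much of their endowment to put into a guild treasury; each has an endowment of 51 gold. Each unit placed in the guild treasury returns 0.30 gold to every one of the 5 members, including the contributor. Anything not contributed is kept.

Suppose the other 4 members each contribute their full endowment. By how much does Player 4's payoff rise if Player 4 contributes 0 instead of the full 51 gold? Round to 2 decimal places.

Switching from a contribution of 51 to 0 lets Player 4 keep an extra 51 gold, but lowers the guild treasury by 51, which costs Player 4 their own share of that drop: 0.30 × 51 = 15.30.
Net gain = 51 − 15.30 = 35.70. The private return per contributed unit (0.30) is below 1, so free-riding is indeed the best response regardless of what the others do.

35.70 gold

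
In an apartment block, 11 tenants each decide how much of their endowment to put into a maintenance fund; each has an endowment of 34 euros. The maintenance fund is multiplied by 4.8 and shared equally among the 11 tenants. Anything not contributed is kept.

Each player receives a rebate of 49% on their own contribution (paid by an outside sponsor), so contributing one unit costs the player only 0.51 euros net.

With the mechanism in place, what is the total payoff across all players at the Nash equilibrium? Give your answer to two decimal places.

374.00 euros

The effective private return is (4.8/11) / 0.51 = 0.8556, which is still under 1, so the mechanism doesn't change anyone's dominant strategy: zero contribution.
Everyone keeps their endowment and the group total is 11 × 34 = 374.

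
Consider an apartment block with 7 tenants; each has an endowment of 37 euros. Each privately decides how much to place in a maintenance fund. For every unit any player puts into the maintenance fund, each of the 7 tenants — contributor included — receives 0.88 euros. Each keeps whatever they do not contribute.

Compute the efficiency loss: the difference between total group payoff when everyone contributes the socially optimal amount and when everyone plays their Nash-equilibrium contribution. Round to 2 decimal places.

1336.44 euros

The private return per contributed unit is 0.88 < 1, so contributing 0 is dominant for every player. At the Nash equilibrium everyone keeps their 37, and the group total is 7 × 37 = 259.
Each contributed unit returns 6.160 to the group as a whole (0.88 to each of 7 players), which exceeds 1, so the social optimum is full contribution: group total = 6.160 × 259 = 1595.44.
Efficiency loss = 1595.44 − 259 = 1336.44.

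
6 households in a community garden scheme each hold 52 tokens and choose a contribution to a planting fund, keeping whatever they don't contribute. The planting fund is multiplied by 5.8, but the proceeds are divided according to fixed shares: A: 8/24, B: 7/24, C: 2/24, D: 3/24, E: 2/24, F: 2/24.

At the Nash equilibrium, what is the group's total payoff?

811.20 tokens

For player j, contributing a unit is worthwhile iff 5.8 × (j's share) ≥ 1, i.e. iff j's share is at least 0.1724.
A and B clear that bar, contributing 52 each; the remaining 4 contribute 0. Total contributed: 104.
The planting fund pays out 5.8 × 104 = 603.20 in total (split across the unequal shares, but the aggregate is all that matters for the group sum).
The 4 free-riders keep 52 each, adding 208. Group total = 208 + 603.20 = 811.20.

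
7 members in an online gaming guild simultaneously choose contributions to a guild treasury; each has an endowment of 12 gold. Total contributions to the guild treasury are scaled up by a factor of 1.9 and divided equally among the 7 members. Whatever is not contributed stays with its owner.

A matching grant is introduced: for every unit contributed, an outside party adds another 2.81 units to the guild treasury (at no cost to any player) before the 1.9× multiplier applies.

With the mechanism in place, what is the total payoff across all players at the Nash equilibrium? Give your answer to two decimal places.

608.08 gold

With the mechanism, a contributed unit returns 1.9 × 3.81 / 7 = 1.0341 per unit of net cost to the contributor — now above 1 — so contributing fully is weakly dominant for every player.
So the Nash equilibrium is full contribution by all 7; the group earns 1.9 × 3.81 × 84 = 608.08.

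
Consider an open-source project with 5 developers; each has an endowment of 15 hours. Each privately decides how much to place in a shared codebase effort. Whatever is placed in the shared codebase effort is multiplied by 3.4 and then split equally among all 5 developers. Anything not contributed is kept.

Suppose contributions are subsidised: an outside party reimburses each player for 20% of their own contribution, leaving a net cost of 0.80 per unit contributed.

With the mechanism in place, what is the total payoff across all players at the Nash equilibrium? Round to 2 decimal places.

With the mechanism, a contributed unit returns (3.4/5) / 0.80 = 0.8500 per unit of net cost — still below 1 — so contributing 0 remains dominant for every player.
Everyone keeps their endowment and the group total is 5 × 15 = 75.

75.00 hours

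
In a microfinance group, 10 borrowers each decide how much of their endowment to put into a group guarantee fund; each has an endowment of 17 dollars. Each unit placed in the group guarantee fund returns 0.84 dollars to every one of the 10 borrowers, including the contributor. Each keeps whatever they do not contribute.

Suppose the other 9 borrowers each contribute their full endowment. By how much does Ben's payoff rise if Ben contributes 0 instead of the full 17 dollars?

Switching from a contribution of 17 to 0 lets Ben keep an extra 17 dollars, but lowers the group guarantee fund by 17, which costs Ben their own share of that drop: 0.84 × 17 = 14.28.
Net gain = 17 − 14.28 = 2.72. The private return per contributed unit (0.84) is below 1, so free-riding is indeed the best response regardless of what the others do.

2.72 dollars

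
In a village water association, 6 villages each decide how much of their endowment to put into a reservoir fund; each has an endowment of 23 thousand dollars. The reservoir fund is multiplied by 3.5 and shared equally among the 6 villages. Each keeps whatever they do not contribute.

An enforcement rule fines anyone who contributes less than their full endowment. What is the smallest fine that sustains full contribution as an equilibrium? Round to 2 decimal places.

Given the others contribute fully, the best deviation is to contribute 0 (any partial contribution still incurs the fine and gives up units whose private return 0.5833 is below 1).
Deviating from 23 to 0 saves 23 thousand dollars but forfeits the deviator's share of the drop in the reservoir fund: 3.5/6 × 23 = 13.42.
So the deviation gain is 23 − 13.42 = 9.58, and the fine must be at least 9.58 thousand dollars to wipe it out.

9.58 thousand dollars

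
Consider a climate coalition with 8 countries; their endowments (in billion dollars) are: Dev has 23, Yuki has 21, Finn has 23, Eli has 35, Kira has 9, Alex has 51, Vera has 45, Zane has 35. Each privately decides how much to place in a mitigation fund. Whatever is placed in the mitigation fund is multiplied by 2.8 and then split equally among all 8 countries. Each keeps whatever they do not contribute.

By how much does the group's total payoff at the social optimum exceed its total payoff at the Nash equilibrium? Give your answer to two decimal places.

435.60 billion dollars

The private return per contributed unit is 2.8/8 = 0.3500 < 1 for every player regardless of endowment, so the Nash equilibrium is zero contribution and the group total is Σ E_j = 23 + 21 + 23 + 35 + 9 + 51 + 45 + 35 = 242.
Each contributed unit returns 2.800 to the group, so the social optimum is full contribution by everyone: group total = 2.800 × 242 = 677.60.
Efficiency loss = (2.800 − 1) × 242 = 435.60.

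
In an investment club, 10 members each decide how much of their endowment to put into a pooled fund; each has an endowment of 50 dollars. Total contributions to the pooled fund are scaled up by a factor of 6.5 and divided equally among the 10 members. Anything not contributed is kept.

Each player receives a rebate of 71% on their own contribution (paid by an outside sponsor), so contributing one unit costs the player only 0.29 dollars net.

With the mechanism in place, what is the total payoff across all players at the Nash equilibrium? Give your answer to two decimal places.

With the mechanism, a contributed unit returns (6.5/10) / 0.29 = 2.2414 per unit of net cost to the contributor — now above 1 — so contributing fully is weakly dominant for every player.
At the Nash equilibrium everyone contributes 50. Group total payoff = 10 × (50 × 0.71 + 6.5 × 50) = 3605.00.

3605.00 dollars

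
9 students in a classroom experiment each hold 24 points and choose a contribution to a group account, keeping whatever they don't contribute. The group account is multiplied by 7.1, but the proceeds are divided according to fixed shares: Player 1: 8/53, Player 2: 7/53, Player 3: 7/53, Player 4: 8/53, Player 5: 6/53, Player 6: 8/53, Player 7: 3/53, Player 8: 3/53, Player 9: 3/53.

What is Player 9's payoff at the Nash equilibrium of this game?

Player j's private return per contributed unit is 7.1 × (j's share). Contributing is weakly dominant for j when that share is at least 1/7.1 = 0.1408, and contributing 0 is dominant otherwise.
The shares above 0.1408 belong to Player 1, Player 4 and Player 6, contributing 24 each; the remaining 6 contribute 0. Total contributed: 72.
Player 9 keeps 24 and receives 7.1 × 72 × 3/53 = 28.94 from the group account, for a payoff of 52.94.

52.94 points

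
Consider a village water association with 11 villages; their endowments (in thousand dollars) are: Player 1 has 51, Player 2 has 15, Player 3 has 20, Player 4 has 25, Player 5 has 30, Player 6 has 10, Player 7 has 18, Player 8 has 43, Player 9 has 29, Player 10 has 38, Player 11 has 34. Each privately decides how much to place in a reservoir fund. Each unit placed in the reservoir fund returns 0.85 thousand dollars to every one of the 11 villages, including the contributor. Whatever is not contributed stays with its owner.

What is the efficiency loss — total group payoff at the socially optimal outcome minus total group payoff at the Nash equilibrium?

2613.55 thousand dollars

The private return per contributed unit is 0.85 < 1 for everyone, so the Nash equilibrium is zero contribution and the group total is Σ E_j = 51 + 15 + 20 + 25 + 30 + 10 + 18 + 43 + 29 + 38 + 34 = 313.
Each contributed unit returns 9.350 to the group, so the social optimum is full contribution by everyone: group total = 9.350 × 313 = 2926.55.
Efficiency loss = (9.350 − 1) × 313 = 2613.55.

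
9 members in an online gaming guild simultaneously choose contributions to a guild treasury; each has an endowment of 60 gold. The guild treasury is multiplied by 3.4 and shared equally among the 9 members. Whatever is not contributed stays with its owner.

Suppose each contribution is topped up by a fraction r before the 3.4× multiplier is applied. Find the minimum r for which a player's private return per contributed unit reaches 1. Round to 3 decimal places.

With matching at rate r, one contributed unit becomes (1 + r) in the guild treasury and returns 3.4 × (1 + r) / 9 to the contributor.
Setting this equal to 1: 1 + r = 9/3.4 = 2.6471.
So the minimum matching rate is r = 2.6471 − 1 = 1.647.

1.647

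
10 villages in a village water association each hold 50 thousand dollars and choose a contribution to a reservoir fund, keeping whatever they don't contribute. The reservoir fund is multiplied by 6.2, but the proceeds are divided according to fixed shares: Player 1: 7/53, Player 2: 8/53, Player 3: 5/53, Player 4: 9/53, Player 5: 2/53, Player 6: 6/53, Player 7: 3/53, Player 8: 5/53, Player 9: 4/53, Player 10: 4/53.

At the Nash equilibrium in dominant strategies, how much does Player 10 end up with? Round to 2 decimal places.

A player with share s gets back 6.2·s per unit contributed, so full contribution is dominant for anyone with s > 1/6.2 = 0.1613 and zero contribution is dominant for anyone below.
The only share above 0.1613 is Player 4's 9/53, contributing 50; the remaining 9 contribute 0. Total contributed: 50.
Player 10 keeps 50 and receives 6.2 × 50 × 4/53 = 23.40 from the reservoir fund, for a payoff of 73.40.

73.40 thousand dollars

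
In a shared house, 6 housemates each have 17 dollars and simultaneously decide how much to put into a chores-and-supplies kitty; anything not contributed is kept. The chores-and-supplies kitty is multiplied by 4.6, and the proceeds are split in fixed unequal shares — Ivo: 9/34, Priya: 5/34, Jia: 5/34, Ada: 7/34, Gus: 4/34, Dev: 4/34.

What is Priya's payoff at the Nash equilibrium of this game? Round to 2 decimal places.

28.50 dollars

For player j, contributing a unit is worthwhile iff 4.6 × (j's share) ≥ 1, i.e. iff j's share is at least 0.2174.
Only Ivo (9/34) clears that bar, contributing 17; the remaining 5 contribute 0. Total contributed: 17.
Priya keeps 17 and receives 4.6 × 17 × 5/34 = 11.50 from the chores-and-supplies kitty, for a payoff of 28.50.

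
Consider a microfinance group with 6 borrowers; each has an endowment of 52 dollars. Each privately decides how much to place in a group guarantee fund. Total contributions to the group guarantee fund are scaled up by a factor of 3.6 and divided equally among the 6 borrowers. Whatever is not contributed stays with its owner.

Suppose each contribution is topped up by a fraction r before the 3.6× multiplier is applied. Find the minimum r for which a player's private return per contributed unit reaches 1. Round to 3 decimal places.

0.667

With matching at rate r, one contributed unit becomes (1 + r) in the group guarantee fund and returns 3.6 × (1 + r) / 6 to the contributor.
Setting this equal to 1: 1 + r = 6/3.6 = 1.6667.
So the minimum matching rate is r = 1.6667 − 1 = 0.667.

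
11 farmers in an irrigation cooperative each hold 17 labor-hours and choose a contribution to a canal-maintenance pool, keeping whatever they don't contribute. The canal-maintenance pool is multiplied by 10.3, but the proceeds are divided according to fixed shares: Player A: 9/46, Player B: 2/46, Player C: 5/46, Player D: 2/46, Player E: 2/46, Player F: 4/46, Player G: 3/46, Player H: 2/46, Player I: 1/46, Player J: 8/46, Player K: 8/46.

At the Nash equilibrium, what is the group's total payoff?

Each unit j contributes comes back to j as 10.3 × (j's share), so j prefers to contribute only if that share exceeds 1/10.3 = 0.0971; otherwise keeping the unit dominates.
Player A, Player C, Player J and Player K are above the threshold, contributing 17 each; the remaining 7 contribute 0. Total contributed: 68.
The canal-maintenance pool pays out 10.3 × 68 = 700.40 in total (split across the unequal shares, but the aggregate is all that matters for the group sum).
The 7 free-riders keep 17 each, adding 119. Group total = 119 + 700.40 = 819.40.

819.40 labor-hours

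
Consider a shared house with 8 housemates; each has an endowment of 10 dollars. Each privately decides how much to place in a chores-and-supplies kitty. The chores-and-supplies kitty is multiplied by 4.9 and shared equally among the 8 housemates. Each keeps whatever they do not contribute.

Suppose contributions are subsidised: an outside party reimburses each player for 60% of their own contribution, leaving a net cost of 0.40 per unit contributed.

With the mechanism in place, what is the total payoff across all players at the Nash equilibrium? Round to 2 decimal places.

With the mechanism, a contributed unit returns (4.9/8) / 0.40 = 1.5313 per unit of net cost to the contributor — now above 1 — so contributing fully is weakly dominant for every player.
So the Nash equilibrium is full contribution by all 8; the group earns 8 × (10 × 0.60 + 4.9 × 10) = 440.00.

440.00 dollars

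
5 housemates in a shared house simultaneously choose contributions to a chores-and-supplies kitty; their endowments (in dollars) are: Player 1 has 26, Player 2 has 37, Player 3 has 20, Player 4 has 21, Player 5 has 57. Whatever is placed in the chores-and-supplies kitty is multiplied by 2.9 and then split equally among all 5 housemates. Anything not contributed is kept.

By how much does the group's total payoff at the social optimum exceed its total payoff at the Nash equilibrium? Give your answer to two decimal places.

The private return per contributed unit is 2.9/5 = 0.5800 < 1 for every player regardless of endowment, so the Nash equilibrium is zero contribution and the group total is Σ E_j = 26 + 37 + 20 + 21 + 57 = 161.
Each contributed unit returns 2.900 to the group, so the social optimum is full contribution by everyone: group total = 2.900 × 161 = 466.90.
Efficiency loss = (2.900 − 1) × 161 = 305.90.

305.90 dollars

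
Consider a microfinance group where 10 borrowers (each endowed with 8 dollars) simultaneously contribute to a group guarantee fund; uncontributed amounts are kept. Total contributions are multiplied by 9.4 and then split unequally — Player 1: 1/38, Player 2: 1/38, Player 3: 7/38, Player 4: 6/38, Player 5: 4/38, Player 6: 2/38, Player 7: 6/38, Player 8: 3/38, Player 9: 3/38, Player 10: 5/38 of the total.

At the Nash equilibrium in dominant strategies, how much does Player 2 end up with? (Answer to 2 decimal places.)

15.92 dollars

Each unit j contributes comes back to j as 9.4 × (j's share), so j prefers to contribute only if that share exceeds 1/9.4 = 0.1064; otherwise keeping the unit dominates.
Player 3, Player 4, Player 7 and Player 10 are above the threshold, contributing 8 each; the remaining 6 contribute 0. Total contributed: 32.
Player 2 keeps 8 and receives 9.4 × 32 × 1/38 = 7.92 from the group guarantee fund, for a payoff of 15.92.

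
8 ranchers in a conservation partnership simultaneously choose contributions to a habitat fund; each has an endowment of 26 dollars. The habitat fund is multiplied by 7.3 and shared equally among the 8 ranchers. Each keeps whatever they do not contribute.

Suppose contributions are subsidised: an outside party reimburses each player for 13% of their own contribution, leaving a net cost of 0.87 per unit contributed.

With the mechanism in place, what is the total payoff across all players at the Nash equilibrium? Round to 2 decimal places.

Under the mechanism each unit contributed yields (7.3/8) / 0.87 = 1.0489 back to its contributor per unit of net cost, which exceeds 1, making full contribution the dominant choice for everyone.
At the Nash equilibrium everyone contributes 26. Group total payoff = 8 × (26 × 0.13 + 7.3 × 26) = 1545.44.

1545.44 dollars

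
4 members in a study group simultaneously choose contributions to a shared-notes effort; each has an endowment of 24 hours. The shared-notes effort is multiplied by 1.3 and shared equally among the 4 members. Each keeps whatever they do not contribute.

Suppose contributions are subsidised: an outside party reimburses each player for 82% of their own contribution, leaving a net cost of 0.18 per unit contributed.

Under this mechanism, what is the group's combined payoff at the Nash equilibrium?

The effective private return per unit is now (1.3/4) / 0.18 = 1.8056 > 1, so every player's dominant strategy flips to full contribution.
So the Nash equilibrium is full contribution by all 4; the group earns 4 × (24 × 0.82 + 1.3 × 24) = 203.52.

203.52 hours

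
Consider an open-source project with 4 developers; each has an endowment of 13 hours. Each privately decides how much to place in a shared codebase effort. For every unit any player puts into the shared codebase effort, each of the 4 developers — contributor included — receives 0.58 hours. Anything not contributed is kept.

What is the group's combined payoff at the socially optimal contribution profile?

120.64 hours

Each contributed unit returns 2.320 to the group as a whole (0.58 to each of 4 players), which exceeds 1, so the social optimum is full contribution: group total = 2.320 × 52 = 120.64.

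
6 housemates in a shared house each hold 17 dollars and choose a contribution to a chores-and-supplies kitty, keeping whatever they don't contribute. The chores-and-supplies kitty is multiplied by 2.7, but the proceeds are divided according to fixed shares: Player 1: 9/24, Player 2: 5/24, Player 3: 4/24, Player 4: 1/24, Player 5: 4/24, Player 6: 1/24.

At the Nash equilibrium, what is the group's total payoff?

130.90 dollars

Each unit j contributes comes back to j as 2.7 × (j's share), so j prefers to contribute only if that share exceeds 1/2.7 = 0.3704; otherwise keeping the unit dominates.
The only share above 0.3704 is Player 1's 9/24, contributing 17; the remaining 5 contribute 0. Total contributed: 17.
The chores-and-supplies kitty pays out 2.7 × 17 = 45.90 in total (split across the unequal shares, but the aggregate is all that matters for the group sum).
The 5 free-riders keep 17 each, adding 85. Group total = 85 + 45.90 = 130.90.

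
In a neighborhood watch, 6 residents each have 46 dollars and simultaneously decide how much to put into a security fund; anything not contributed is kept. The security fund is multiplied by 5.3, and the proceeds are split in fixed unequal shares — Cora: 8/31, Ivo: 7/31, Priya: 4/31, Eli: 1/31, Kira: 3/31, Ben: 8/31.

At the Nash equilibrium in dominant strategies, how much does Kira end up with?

116.78 dollars

For player j, contributing a unit is worthwhile iff 5.3 × (j's share) ≥ 1, i.e. iff j's share is at least 0.1887.
Cora, Ivo and Ben clear that bar, contributing 46 each; the remaining 3 contribute 0. Total contributed: 138.
Kira keeps 46 and receives 5.3 × 138 × 3/31 = 70.78 from the security fund, for a payoff of 116.78.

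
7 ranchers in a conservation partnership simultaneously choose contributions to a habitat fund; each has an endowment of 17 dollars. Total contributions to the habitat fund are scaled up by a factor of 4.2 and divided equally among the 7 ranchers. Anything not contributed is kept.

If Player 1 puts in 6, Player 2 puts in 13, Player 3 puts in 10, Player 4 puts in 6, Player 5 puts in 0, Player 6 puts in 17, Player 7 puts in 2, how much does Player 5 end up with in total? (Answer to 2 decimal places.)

49.40 dollars

Total contributed: 6 + 13 + 10 + 6 + 0 + 17 + 2 = 54.
Each receives 4.2 × 54 / 7 = 32.40 from the habitat fund.
Player 5 keeps 17 − 0 = 17, so Player 5's payoff is 17 + 32.40 = 49.40.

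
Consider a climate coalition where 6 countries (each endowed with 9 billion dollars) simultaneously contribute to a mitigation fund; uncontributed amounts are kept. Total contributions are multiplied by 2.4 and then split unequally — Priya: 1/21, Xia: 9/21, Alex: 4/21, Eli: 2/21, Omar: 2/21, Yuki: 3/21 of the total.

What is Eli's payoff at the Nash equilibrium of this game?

11.06 billion dollars

For player j, contributing a unit is worthwhile iff 2.4 × (j's share) ≥ 1, i.e. iff j's share is at least 0.4167.
Only Xia (9/21) clears that bar, contributing 9; the remaining 5 contribute 0. Total contributed: 9.
Eli keeps 9 and receives 2.4 × 9 × 2/21 = 2.06 from the mitigation fund, for a payoff of 11.06.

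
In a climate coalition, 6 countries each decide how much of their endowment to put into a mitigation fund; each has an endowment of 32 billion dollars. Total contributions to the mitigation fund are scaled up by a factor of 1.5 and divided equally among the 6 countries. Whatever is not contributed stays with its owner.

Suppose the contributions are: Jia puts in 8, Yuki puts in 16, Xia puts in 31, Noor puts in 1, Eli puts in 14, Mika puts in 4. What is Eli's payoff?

36.50 billion dollars

Total contributed: 8 + 16 + 31 + 1 + 14 + 4 = 74.
Each receives 1.5 × 74 / 6 = 18.50 from the mitigation fund.
Eli keeps 32 − 14 = 18, so Eli's payoff is 18 + 18.50 = 36.50.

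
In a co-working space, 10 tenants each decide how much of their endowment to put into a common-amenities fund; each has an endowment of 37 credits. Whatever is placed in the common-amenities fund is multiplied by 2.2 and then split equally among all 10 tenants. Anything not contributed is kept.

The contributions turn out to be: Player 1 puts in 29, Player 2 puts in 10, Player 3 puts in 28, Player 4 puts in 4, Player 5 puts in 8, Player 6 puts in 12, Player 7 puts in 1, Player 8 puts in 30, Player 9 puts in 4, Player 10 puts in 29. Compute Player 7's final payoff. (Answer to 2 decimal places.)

70.10 credits

Total contributed: 29 + 10 + 28 + 4 + 8 + 12 + 1 + 30 + 4 + 29 = 155.
Each receives 2.2 × 155 / 10 = 34.10 from the common-amenities fund.
Player 7 keeps 37 − 1 = 36, so Player 7's payoff is 36 + 34.10 = 70.10.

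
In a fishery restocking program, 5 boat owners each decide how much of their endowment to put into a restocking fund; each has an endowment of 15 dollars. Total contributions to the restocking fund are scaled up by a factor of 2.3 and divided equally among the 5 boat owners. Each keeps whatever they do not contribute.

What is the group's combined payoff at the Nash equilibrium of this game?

Each contributed unit returns 2.3/5 = 0.4600 to its contributor — below 1 — so contributing 0 is dominant for every player. At the Nash equilibrium everyone keeps their 15, and the group total is 5 × 15 = 75.

75.00 dollars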